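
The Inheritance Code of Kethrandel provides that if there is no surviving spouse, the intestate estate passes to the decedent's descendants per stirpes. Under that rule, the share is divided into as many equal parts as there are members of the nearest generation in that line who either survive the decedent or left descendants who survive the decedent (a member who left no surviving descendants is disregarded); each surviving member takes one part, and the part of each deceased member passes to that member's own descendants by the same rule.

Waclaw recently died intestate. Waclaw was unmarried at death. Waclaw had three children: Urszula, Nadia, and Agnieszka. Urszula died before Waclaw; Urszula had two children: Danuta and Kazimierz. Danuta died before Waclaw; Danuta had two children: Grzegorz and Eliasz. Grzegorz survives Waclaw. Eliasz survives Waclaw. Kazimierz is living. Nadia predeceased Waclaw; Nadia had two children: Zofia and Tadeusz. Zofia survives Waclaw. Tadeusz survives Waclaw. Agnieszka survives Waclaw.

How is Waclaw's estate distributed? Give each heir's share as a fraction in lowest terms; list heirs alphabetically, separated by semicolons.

Agnieszka 1/3; Eliasz 1/12; Grzegorz 1/12; Kazimierz 1/6; Tadeusz 1/6; Zofia 1/6

There is no surviving spouse, so the entire estate passes to Waclaw's descendants per stirpes.
The estate is divided into 3 equal shares of 1/3 among Urszula, Nadia, Agnieszka.
Urszula predeceased; the 1/3 allotted to Urszula's branch passes to Urszula's issue by representation.
The 1/3 is divided into 2 equal shares of 1/6 among Danuta, Kazimierz.
Danuta predeceased; the 1/6 allotted to Danuta's branch passes to Danuta's issue by representation.
The 1/6 is divided into 2 equal shares of 1/12 among Grzegorz, Eliasz.
Grzegorz is living and takes 1/12.
Eliasz is living and takes 1/12.
Kazimierz is living and takes 1/6.
Nadia predeceased; the 1/3 allotted to Nadia's branch passes to Nadia's issue by representation.
The 1/3 is divided into 2 equal shares of 1/6 among Zofia, Tadeusz.
Zofia is living and takes 1/6.
Tadeusz is living and takes 1/6.
Agnieszka is living and takes 1/3.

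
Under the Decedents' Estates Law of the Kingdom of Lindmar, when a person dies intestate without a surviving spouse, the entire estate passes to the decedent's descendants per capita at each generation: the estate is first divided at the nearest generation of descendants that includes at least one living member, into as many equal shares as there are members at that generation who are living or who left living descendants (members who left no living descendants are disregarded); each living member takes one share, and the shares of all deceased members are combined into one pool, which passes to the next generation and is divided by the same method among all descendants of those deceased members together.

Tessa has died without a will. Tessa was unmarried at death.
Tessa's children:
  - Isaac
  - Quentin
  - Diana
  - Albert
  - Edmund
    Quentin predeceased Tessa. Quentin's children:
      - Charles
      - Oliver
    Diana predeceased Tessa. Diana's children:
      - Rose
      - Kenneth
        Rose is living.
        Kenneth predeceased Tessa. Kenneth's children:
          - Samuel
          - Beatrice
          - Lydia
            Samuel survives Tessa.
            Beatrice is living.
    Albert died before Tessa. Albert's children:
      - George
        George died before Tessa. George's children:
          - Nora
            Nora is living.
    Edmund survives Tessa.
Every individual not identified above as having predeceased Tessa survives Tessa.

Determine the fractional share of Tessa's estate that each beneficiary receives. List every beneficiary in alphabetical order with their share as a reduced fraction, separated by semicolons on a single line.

There is no surviving spouse, so the entire estate passes to Tessa's descendants per capita at each generation.
At generation 1 (Isaac, Quentin, Diana, Albert, Edmund) there are 5 shares of (1)/5 = 1/5 each.
Living: Isaac and Edmund — each takes 1/5.
Deceased: Quentin, Diana, and Albert. Their combined 3/5 is pooled and carried to generation 2.
At generation 2 (Charles, Oliver, Rose, Kenneth, George) there are 5 shares of (3/5)/5 = 3/25 each.
Living: Charles, Oliver, and Rose — each takes 3/25.
Deceased: Kenneth and George. Their combined 6/25 is pooled and carried to generation 3.
At generation 3 (Samuel, Beatrice, Lydia, Nora) there are 4 shares of (6/25)/4 = 3/50 each.
Living: Samuel, Beatrice, Lydia, and Nora — each takes 3/50.

Beatrice 3/50; Charles 3/25; Edmund 1/5; Isaac 1/5; Lydia 3/50; Nora 3/50; Oliver 3/25; Rose 3/25; Samuel 3/50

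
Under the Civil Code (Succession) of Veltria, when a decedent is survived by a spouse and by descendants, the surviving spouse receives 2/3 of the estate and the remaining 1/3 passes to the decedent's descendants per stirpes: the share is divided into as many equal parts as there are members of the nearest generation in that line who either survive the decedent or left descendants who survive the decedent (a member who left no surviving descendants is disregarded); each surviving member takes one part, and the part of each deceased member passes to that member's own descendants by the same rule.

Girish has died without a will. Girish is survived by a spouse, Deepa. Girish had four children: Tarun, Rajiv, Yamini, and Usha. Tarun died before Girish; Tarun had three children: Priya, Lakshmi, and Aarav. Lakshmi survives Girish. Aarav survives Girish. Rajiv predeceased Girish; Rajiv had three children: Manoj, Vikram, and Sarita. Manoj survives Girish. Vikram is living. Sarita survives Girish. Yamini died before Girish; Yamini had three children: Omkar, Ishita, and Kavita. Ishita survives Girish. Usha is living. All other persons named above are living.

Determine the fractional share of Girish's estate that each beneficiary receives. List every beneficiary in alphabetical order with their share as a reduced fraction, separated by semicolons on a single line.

Aarav 1/36; Deepa 2/3; Ishita 1/36; Kavita 1/36; Lakshmi 1/36; Manoj 1/36; Omkar 1/36; Priya 1/36; Sarita 1/36; Usha 1/12; Vikram 1/36

Deepa, as surviving spouse, takes 2/3.
The remaining 1/3 passes to Girish's descendants per stirpes.
The 1/3 is divided into 4 equal shares of 1/12 among Tarun, Rajiv, Yamini, Usha.
Tarun predeceased; the 1/12 allotted to Tarun's branch passes to Tarun's issue by representation.
The 1/12 is divided into 3 equal shares of 1/36 among Priya, Lakshmi, Aarav.
Priya is living and takes 1/36.
Lakshmi is living and takes 1/36.
Aarav is living and takes 1/36.
Rajiv predeceased; the 1/12 allotted to Rajiv's branch passes to Rajiv's issue by representation.
The 1/12 is divided into 3 equal shares of 1/36 among Manoj, Vikram, Sarita.
Manoj is living and takes 1/36.
Vikram is living and takes 1/36.
Sarita is living and takes 1/36.
Yamini predeceased; the 1/12 allotted to Yamini's branch passes to Yamini's issue by representation.
The 1/12 is divided into 3 equal shares of 1/36 among Omkar, Ishita, Kavita.
Omkar is living and takes 1/36.
Ishita is living and takes 1/36.
Kavita is living and takes 1/36.
Usha is living and takes 1/12.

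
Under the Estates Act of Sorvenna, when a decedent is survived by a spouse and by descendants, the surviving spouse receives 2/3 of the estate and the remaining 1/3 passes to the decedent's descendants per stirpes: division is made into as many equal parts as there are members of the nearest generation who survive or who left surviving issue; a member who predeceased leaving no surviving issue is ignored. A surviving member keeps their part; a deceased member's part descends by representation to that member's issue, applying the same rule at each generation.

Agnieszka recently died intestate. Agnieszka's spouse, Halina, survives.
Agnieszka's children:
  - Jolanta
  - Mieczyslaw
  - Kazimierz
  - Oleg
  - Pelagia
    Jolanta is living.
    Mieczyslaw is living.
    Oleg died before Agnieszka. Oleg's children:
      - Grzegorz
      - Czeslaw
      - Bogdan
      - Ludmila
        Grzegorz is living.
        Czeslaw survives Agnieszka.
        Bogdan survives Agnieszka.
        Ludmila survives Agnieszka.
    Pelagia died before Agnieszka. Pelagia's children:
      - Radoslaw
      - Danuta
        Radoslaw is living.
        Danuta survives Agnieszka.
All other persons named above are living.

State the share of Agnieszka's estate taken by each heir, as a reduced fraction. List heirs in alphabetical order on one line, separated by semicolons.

Bogdan 1/60; Czeslaw 1/60; Danuta 1/30; Grzegorz 1/60; Halina 2/3; Jolanta 1/15; Kazimierz 1/15; Ludmila 1/60; Mieczyslaw 1/15; Radoslaw 1/30

Halina, as surviving spouse, takes 2/3.
The remaining 1/3 passes to Agnieszka's descendants per stirpes.
The 1/3 is divided into 5 equal shares of 1/15 among Jolanta, Mieczyslaw, Kazimierz, Oleg, Pelagia.
Jolanta is living and takes 1/15.
Mieczyslaw is living and takes 1/15.
Kazimierz is living and takes 1/15.
Oleg predeceased; the 1/15 allotted to Oleg's branch passes to Oleg's issue by representation.
The 1/15 is divided into 4 equal shares of 1/60 among Grzegorz, Czeslaw, Bogdan, Ludmila.
Grzegorz is living and takes 1/60.
Czeslaw is living and takes 1/60.
Bogdan is living and takes 1/60.
Ludmila is living and takes 1/60.
Pelagia predeceased; the 1/15 allotted to Pelagia's branch passes to Pelagia's issue by representation.
The 1/15 is divided into 2 equal shares of 1/30 among Radoslaw, Danuta.
Radoslaw is living and takes 1/30.
Danuta is living and takes 1/30.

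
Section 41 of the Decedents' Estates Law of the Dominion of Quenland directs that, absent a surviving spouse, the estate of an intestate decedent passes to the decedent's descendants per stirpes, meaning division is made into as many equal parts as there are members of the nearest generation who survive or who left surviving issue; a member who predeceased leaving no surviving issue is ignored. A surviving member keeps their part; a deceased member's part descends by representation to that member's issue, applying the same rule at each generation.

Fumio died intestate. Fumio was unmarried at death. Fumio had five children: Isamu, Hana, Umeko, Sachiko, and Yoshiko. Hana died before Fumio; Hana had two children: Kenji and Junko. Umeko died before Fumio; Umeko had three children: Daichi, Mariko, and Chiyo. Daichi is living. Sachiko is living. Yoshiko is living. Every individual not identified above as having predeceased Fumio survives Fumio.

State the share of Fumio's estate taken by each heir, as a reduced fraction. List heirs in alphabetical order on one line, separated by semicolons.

Chiyo 1/15; Daichi 1/15; Isamu 1/5; Junko 1/10; Kenji 1/10; Mariko 1/15; Sachiko 1/5; Yoshiko 1/5

There is no surviving spouse, so the entire estate passes to Fumio's descendants per stirpes.
The estate is divided into 5 equal shares of 1/5 among Isamu, Hana, Umeko, Sachiko, Yoshiko.
Isamu is living and takes 1/5.
Hana predeceased; the 1/5 allotted to Hana's branch passes to Hana's issue by representation.
The 1/5 is divided into 2 equal shares of 1/10 among Kenji, Junko.
Kenji is living and takes 1/10.
Junko is living and takes 1/10.
Umeko predeceased; the 1/5 allotted to Umeko's branch passes to Umeko's issue by representation.
The 1/5 is divided into 3 equal shares of 1/15 among Daichi, Mariko, Chiyo.
Daichi is living and takes 1/15.
Mariko is living and takes 1/15.
Chiyo is living and takes 1/15.
Sachiko is living and takes 1/5.
Yoshiko is living and takes 1/5.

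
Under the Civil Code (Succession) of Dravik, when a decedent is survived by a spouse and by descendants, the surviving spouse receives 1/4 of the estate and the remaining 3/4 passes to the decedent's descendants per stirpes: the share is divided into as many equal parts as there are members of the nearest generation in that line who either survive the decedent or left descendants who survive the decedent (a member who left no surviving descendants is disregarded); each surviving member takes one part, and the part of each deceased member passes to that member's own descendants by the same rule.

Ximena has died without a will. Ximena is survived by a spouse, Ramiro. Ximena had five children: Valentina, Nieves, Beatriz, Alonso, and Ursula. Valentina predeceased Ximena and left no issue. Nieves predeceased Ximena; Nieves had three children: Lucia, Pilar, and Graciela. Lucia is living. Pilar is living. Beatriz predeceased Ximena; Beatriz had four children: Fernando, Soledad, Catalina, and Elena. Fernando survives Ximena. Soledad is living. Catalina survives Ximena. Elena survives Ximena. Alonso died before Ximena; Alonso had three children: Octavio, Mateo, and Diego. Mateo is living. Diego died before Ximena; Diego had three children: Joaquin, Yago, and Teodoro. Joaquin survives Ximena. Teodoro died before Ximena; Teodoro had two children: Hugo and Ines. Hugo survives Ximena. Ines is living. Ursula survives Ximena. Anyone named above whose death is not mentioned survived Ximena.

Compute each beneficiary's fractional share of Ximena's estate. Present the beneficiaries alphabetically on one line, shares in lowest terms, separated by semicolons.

Ramiro, as surviving spouse, takes 1/4.
The remaining 3/4 passes to Ximena's descendants per stirpes.
Valentina left no surviving issue, so that branch lapses and is disregarded.
The 3/4 is divided into 4 equal shares of 3/16 among Nieves, Beatriz, Alonso, Ursula.
Nieves predeceased; the 3/16 allotted to Nieves's branch passes to Nieves's issue by representation.
The 3/16 is divided into 3 equal shares of 1/16 among Lucia, Pilar, Graciela.
Lucia is living and takes 1/16.
Pilar is living and takes 1/16.
Graciela is living and takes 1/16.
Beatriz predeceased; the 3/16 allotted to Beatriz's branch passes to Beatriz's issue by representation.
The 3/16 is divided into 4 equal shares of 3/64 among Fernando, Soledad, Catalina, Elena.
Fernando is living and takes 3/64.
Soledad is living and takes 3/64.
Catalina is living and takes 3/64.
Elena is living and takes 3/64.
Alonso predeceased; the 3/16 allotted to Alonso's branch passes to Alonso's issue by representation.
The 3/16 is divided into 3 equal shares of 1/16 among Octavio, Mateo, Diego.
Octavio is living and takes 1/16.
Mateo is living and takes 1/16.
Diego predeceased; the 1/16 allotted to Diego's branch passes to Diego's issue by representation.
The 1/16 is divided into 3 equal shares of 1/48 among Joaquin, Yago, Teodoro.
Joaquin is living and takes 1/48.
Yago is living and takes 1/48.
Teodoro predeceased; the 1/48 allotted to Teodoro's branch passes to Teodoro's issue by representation.
The 1/48 is divided into 2 equal shares of 1/96 among Hugo, Ines.
Hugo is living and takes 1/96.
Ines is living and takes 1/96.
Ursula is living and takes 3/16.

Catalina 3/64; Elena 3/64; Fernando 3/64; Graciela 1/16; Hugo 1/96; Ines 1/96; Joaquin 1/48; Lucia 1/16; Mateo 1/16; Octavio 1/16; Pilar 1/16; Ramiro 1/4; Soledad 3/64; Ursula 3/16; Yago 1/48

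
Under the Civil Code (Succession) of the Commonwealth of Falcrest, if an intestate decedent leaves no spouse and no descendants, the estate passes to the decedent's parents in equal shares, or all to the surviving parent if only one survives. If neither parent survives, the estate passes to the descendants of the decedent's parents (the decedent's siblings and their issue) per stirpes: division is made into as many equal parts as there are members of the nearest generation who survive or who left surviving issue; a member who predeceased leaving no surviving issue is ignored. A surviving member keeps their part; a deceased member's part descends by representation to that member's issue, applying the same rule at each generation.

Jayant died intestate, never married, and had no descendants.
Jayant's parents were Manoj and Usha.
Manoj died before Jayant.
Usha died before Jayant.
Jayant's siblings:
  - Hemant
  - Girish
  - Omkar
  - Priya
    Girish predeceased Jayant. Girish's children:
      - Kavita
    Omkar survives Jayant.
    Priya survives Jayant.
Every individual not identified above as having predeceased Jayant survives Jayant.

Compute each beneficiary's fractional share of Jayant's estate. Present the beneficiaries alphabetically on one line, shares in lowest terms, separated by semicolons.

Hemant 1/4; Kavita 1/4; Omkar 1/4; Priya 1/4

Neither parent survives and there are no descendants, so the estate passes to Jayant's siblings and their issue per stirpes.
The estate is divided into 4 equal shares of 1/4 among Hemant, Girish, Omkar, Priya.
Hemant is living and takes 1/4.
Girish predeceased; the 1/4 allotted to Girish's branch passes to Girish's issue by representation.
Kavita is the sole taker at this level and receives the full 1/4.
Omkar is living and takes 1/4.
Priya is living and takes 1/4.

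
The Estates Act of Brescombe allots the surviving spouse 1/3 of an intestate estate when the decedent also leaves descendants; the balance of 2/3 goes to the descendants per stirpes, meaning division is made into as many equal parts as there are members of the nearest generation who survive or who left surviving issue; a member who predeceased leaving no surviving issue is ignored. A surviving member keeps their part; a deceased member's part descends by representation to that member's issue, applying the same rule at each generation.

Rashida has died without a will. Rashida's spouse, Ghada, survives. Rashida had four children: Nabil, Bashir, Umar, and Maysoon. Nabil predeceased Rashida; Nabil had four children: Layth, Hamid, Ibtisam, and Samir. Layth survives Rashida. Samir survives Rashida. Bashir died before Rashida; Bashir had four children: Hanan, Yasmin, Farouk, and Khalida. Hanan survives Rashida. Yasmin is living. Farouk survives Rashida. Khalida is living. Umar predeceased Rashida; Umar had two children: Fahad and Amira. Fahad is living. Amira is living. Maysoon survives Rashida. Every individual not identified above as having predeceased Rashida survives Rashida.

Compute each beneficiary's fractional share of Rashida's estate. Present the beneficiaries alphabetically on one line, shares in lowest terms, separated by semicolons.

Amira 1/12; Fahad 1/12; Farouk 1/24; Ghada 1/3; Hamid 1/24; Hanan 1/24; Ibtisam 1/24; Khalida 1/24; Layth 1/24; Maysoon 1/6; Samir 1/24; Yasmin 1/24

Ghada, as surviving spouse, takes 1/3.
The remaining 2/3 passes to Rashida's descendants per stirpes.
The 2/3 is divided into 4 equal shares of 1/6 among Nabil, Bashir, Umar, Maysoon.
Nabil predeceased; the 1/6 allotted to Nabil's branch passes to Nabil's issue by representation.
The 1/6 is divided into 4 equal shares of 1/24 among Layth, Hamid, Ibtisam, Samir.
Layth is living and takes 1/24.
Hamid is living and takes 1/24.
Ibtisam is living and takes 1/24.
Samir is living and takes 1/24.
Bashir predeceased; the 1/6 allotted to Bashir's branch passes to Bashir's issue by representation.
The 1/6 is divided into 4 equal shares of 1/24 among Hanan, Yasmin, Farouk, Khalida.
Hanan is living and takes 1/24.
Yasmin is living and takes 1/24.
Farouk is living and takes 1/24.
Khalida is living and takes 1/24.
Umar predeceased; the 1/6 allotted to Umar's branch passes to Umar's issue by representation.
The 1/6 is divided into 2 equal shares of 1/12 among Fahad, Amira.
Fahad is living and takes 1/12.
Amira is living and takes 1/12.
Maysoon is living and takes 1/6.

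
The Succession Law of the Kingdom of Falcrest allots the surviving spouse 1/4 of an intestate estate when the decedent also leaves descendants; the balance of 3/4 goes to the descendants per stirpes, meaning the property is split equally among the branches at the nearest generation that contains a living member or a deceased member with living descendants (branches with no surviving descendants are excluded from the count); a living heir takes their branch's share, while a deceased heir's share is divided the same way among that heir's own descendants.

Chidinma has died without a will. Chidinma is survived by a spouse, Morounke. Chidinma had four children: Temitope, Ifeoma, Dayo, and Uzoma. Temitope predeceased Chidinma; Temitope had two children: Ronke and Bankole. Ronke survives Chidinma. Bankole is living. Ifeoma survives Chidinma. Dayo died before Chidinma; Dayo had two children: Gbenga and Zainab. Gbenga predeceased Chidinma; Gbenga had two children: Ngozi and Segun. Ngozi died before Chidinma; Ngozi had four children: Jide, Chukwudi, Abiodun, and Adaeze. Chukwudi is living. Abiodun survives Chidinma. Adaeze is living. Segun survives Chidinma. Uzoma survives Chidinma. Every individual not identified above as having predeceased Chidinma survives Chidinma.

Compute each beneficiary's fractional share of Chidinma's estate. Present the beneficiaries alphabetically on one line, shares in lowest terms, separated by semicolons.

Abiodun 3/256; Adaeze 3/256; Bankole 3/32; Chukwudi 3/256; Ifeoma 3/16; Jide 3/256; Morounke 1/4; Ronke 3/32; Segun 3/64; Uzoma 3/16; Zainab 3/32

Morounke, as surviving spouse, takes 1/4.
The remaining 3/4 passes to Chidinma's descendants per stirpes.
The 3/4 is divided into 4 equal shares of 3/16 among Temitope, Ifeoma, Dayo, Uzoma.
Temitope predeceased; the 3/16 allotted to Temitope's branch passes to Temitope's issue by representation.
The 3/16 is divided into 2 equal shares of 3/32 among Ronke, Bankole.
Ronke is living and takes 3/32.
Bankole is living and takes 3/32.
Ifeoma is living and takes 3/16.
Dayo predeceased; the 3/16 allotted to Dayo's branch passes to Dayo's issue by representation.
The 3/16 is divided into 2 equal shares of 3/32 among Gbenga, Zainab.
Gbenga predeceased; the 3/32 allotted to Gbenga's branch passes to Gbenga's issue by representation.
The 3/32 is divided into 2 equal shares of 3/64 among Ngozi, Segun.
Ngozi predeceased; the 3/64 allotted to Ngozi's branch passes to Ngozi's issue by representation.
The 3/64 is divided into 4 equal shares of 3/256 among Jide, Chukwudi, Abiodun, Adaeze.
Jide is living and takes 3/256.
Chukwudi is living and takes 3/256.
Abiodun is living and takes 3/256.
Adaeze is living and takes 3/256.
Segun is living and takes 3/64.
Zainab is living and takes 3/32.
Uzoma is living and takes 3/16.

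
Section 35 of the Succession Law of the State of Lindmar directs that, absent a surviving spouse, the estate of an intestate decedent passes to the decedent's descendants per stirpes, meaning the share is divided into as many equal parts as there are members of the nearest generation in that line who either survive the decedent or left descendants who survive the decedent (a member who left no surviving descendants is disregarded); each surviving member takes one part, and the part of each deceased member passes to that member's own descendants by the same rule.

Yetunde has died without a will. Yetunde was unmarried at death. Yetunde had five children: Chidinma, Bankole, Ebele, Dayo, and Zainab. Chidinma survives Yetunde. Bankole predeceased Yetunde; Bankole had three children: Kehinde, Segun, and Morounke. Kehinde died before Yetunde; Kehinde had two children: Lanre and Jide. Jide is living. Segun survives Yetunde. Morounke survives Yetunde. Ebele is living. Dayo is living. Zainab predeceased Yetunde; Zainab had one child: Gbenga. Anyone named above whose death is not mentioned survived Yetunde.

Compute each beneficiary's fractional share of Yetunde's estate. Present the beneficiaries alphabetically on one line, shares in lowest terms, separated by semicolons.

There is no surviving spouse, so the entire estate passes to Yetunde's descendants per stirpes.
The estate is divided into 5 equal shares of 1/5 among Chidinma, Bankole, Ebele, Dayo, Zainab.
Chidinma is living and takes 1/5.
Bankole predeceased; the 1/5 allotted to Bankole's branch passes to Bankole's issue by representation.
The 1/5 is divided into 3 equal shares of 1/15 among Kehinde, Segun, Morounke.
Kehinde predeceased; the 1/15 allotted to Kehinde's branch passes to Kehinde's issue by representation.
The 1/15 is divided into 2 equal shares of 1/30 among Lanre, Jide.
Lanre is living and takes 1/30.
Jide is living and takes 1/30.
Segun is living and takes 1/15.
Morounke is living and takes 1/15.
Ebele is living and takes 1/5.
Dayo is living and takes 1/5.
Zainab predeceased; the 1/5 allotted to Zainab's branch passes to Zainab's issue by representation.
Gbenga is the sole taker at this level and receives the full 1/5.

Chidinma 1/5; Dayo 1/5; Ebele 1/5; Gbenga 1/5; Jide 1/30; Lanre 1/30; Morounke 1/15; Segun 1/15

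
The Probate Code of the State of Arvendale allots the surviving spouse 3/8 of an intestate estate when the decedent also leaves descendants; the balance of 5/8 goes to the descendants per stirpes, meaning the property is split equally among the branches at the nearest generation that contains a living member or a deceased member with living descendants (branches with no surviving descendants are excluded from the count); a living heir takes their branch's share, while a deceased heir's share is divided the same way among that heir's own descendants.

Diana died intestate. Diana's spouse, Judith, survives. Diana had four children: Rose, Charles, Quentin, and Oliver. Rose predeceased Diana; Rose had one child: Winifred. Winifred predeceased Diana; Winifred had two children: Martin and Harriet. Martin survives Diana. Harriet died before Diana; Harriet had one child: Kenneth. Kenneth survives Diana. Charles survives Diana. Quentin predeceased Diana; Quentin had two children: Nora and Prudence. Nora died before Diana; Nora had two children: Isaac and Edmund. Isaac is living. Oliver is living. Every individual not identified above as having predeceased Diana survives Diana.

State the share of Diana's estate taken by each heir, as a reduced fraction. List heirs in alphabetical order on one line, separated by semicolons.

Charles 5/32; Edmund 5/128; Isaac 5/128; Judith 3/8; Kenneth 5/64; Martin 5/64; Oliver 5/32; Prudence 5/64

Judith, as surviving spouse, takes 3/8.
The remaining 5/8 passes to Diana's descendants per stirpes.
The 5/8 is divided into 4 equal shares of 5/32 among Rose, Charles, Quentin, Oliver.
Rose predeceased; the 5/32 allotted to Rose's branch passes to Rose's issue by representation.
Winifred's line is the sole branch at this level, so the full 5/32 passes to Winifred's issue by representation.
The 5/32 is divided into 2 equal shares of 5/64 among Martin, Harriet.
Martin is living and takes 5/64.
Harriet predeceased; the 5/64 allotted to Harriet's branch passes to Harriet's issue by representation.
Kenneth is the sole taker at this level and receives the full 5/64.
Charles is living and takes 5/32.
Quentin predeceased; the 5/32 allotted to Quentin's branch passes to Quentin's issue by representation.
The 5/32 is divided into 2 equal shares of 5/64 among Nora, Prudence.
Nora predeceased; the 5/64 allotted to Nora's branch passes to Nora's issue by representation.
The 5/64 is divided into 2 equal shares of 5/128 among Isaac, Edmund.
Isaac is living and takes 5/128.
Edmund is living and takes 5/128.
Prudence is living and takes 5/64.
Oliver is living and takes 5/32.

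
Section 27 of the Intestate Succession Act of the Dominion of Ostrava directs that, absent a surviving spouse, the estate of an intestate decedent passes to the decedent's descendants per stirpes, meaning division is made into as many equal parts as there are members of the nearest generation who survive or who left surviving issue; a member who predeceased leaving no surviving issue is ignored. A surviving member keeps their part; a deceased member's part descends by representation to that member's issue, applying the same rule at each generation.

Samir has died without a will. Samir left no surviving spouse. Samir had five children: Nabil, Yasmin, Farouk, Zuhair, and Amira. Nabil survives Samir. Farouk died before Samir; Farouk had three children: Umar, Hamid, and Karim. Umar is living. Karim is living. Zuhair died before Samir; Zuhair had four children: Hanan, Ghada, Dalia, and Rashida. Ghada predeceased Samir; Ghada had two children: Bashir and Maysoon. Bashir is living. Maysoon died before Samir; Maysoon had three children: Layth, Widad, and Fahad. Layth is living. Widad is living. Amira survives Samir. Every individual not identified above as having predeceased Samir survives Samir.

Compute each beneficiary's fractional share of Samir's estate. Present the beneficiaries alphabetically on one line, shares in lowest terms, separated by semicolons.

There is no surviving spouse, so the entire estate passes to Samir's descendants per stirpes.
The estate is divided into 5 equal shares of 1/5 among Nabil, Yasmin, Farouk, Zuhair, Amira.
Nabil is living and takes 1/5.
Yasmin is living and takes 1/5.
Farouk predeceased; the 1/5 allotted to Farouk's branch passes to Farouk's issue by representation.
The 1/5 is divided into 3 equal shares of 1/15 among Umar, Hamid, Karim.
Umar is living and takes 1/15.
Hamid is living and takes 1/15.
Karim is living and takes 1/15.
Zuhair predeceased; the 1/5 allotted to Zuhair's branch passes to Zuhair's issue by representation.
The 1/5 is divided into 4 equal shares of 1/20 among Hanan, Ghada, Dalia, Rashida.
Hanan is living and takes 1/20.
Ghada predeceased; the 1/20 allotted to Ghada's branch passes to Ghada's issue by representation.
The 1/20 is divided into 2 equal shares of 1/40 among Bashir, Maysoon.
Bashir is living and takes 1/40.
Maysoon predeceased; the 1/40 allotted to Maysoon's branch passes to Maysoon's issue by representation.
The 1/40 is divided into 3 equal shares of 1/120 among Layth, Widad, Fahad.
Layth is living and takes 1/120.
Widad is living and takes 1/120.
Fahad is living and takes 1/120.
Dalia is living and takes 1/20.
Rashida is living and takes 1/20.
Amira is living and takes 1/5.

Amira 1/5; Bashir 1/40; Dalia 1/20; Fahad 1/120; Hamid 1/15; Hanan 1/20; Karim 1/15; Layth 1/120; Nabil 1/5; Rashida 1/20; Umar 1/15; Widad 1/120; Yasmin 1/5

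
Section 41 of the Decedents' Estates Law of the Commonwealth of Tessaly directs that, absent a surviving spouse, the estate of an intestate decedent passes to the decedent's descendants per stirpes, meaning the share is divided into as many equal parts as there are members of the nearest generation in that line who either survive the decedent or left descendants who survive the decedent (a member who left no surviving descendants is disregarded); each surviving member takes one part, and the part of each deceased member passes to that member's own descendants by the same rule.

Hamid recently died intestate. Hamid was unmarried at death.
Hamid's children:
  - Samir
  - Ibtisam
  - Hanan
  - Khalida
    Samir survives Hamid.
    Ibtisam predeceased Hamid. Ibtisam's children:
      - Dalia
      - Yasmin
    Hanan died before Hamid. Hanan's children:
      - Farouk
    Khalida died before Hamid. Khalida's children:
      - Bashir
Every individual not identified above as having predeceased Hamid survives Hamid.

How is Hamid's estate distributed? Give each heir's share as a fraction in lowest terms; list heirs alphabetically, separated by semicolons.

Bashir 1/4; Dalia 1/8; Farouk 1/4; Samir 1/4; Yasmin 1/8

There is no surviving spouse, so the entire estate passes to Hamid's descendants per stirpes.
The estate is divided into 4 equal shares of 1/4 among Samir, Ibtisam, Hanan, Khalida.
Samir is living and takes 1/4.
Ibtisam predeceased; the 1/4 allotted to Ibtisam's branch passes to Ibtisam's issue by representation.
The 1/4 is divided into 2 equal shares of 1/8 among Dalia, Yasmin.
Dalia is living and takes 1/8.
Yasmin is living and takes 1/8.
Hanan predeceased; the 1/4 allotted to Hanan's branch passes to Hanan's issue by representation.
Farouk is the sole taker at this level and receives the full 1/4.
Khalida predeceased; the 1/4 allotted to Khalida's branch passes to Khalida's issue by representation.
Bashir is the sole taker at this level and receives the full 1/4.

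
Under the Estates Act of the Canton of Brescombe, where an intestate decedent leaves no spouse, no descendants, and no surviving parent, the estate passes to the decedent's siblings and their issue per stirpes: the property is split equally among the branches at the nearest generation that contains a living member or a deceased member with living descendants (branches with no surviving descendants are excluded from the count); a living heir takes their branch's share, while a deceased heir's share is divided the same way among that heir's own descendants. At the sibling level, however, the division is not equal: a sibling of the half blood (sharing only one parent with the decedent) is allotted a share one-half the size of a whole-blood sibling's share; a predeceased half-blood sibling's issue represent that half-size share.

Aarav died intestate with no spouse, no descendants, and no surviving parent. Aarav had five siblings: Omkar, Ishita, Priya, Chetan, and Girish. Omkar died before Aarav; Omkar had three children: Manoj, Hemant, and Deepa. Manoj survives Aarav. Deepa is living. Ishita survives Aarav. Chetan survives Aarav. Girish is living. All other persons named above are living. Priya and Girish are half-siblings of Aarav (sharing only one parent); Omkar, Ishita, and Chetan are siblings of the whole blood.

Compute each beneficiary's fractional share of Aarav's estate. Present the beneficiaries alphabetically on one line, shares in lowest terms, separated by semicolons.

No spouse, descendants, or parent survives, so the estate passes to Aarav's siblings per stirpes.
Half-blood siblings count for one-half the weight of whole-blood siblings at the initial division.
Dividing 1 in proportion to weights (total weight 4): Omkar (weight 1) → 1/4; Ishita (weight 1) → 1/4; Priya (weight 1/2) → 1/8; Chetan (weight 1) → 1/4; Girish (weight 1/2) → 1/8.
Omkar predeceased; the 1/4 allotted to Omkar's branch passes to Omkar's issue by representation.
The 1/4 is divided into 3 equal shares of 1/12 among Manoj, Hemant, Deepa.
Manoj is living and takes 1/12.
Hemant is living and takes 1/12.
Deepa is living and takes 1/12.
Ishita is living and takes 1/4.
Priya is living and takes 1/8.
Chetan is living and takes 1/4.
Girish is living and takes 1/8.

Chetan 1/4; Deepa 1/12; Girish 1/8; Hemant 1/12; Ishita 1/4; Manoj 1/12; Priya 1/8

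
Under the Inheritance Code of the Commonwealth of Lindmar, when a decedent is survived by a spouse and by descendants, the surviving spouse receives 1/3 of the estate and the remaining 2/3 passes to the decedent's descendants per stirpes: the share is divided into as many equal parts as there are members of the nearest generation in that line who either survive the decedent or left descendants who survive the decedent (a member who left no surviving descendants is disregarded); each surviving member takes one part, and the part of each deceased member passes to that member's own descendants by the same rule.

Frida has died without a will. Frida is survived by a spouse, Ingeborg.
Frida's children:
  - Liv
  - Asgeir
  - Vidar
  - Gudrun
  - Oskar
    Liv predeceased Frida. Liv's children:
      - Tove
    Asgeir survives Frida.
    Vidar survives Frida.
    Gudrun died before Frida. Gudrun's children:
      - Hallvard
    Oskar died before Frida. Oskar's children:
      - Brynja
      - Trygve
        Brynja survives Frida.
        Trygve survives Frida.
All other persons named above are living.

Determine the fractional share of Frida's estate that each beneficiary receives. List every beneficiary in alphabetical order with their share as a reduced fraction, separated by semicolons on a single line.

Ingeborg, as surviving spouse, takes 1/3.
The remaining 2/3 passes to Frida's descendants per stirpes.
The 2/3 is divided into 5 equal shares of 2/15 among Liv, Asgeir, Vidar, Gudrun, Oskar.
Liv predeceased; the 2/15 allotted to Liv's branch passes to Liv's issue by representation.
Tove is the sole taker at this level and receives the full 2/15.
Asgeir is living and takes 2/15.
Vidar is living and takes 2/15.
Gudrun predeceased; the 2/15 allotted to Gudrun's branch passes to Gudrun's issue by representation.
Hallvard is the sole taker at this level and receives the full 2/15.
Oskar predeceased; the 2/15 allotted to Oskar's branch passes to Oskar's issue by representation.
The 2/15 is divided into 2 equal shares of 1/15 among Brynja, Trygve.
Brynja is living and takes 1/15.
Trygve is living and takes 1/15.

Asgeir 2/15; Brynja 1/15; Hallvard 2/15; Ingeborg 1/3; Tove 2/15; Trygve 1/15; Vidar 2/15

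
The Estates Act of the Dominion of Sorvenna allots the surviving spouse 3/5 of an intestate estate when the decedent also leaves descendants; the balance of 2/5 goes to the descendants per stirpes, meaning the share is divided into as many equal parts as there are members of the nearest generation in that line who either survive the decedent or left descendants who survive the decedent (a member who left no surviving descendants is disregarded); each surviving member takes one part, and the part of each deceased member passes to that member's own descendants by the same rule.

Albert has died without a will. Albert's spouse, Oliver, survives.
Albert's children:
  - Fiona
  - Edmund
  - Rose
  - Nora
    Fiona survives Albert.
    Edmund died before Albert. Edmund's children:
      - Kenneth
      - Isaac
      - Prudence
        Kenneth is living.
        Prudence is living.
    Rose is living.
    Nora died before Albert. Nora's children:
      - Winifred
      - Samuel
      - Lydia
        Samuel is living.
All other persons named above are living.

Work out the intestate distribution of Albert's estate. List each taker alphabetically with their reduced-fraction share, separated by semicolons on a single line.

Oliver, as surviving spouse, takes 3/5.
The remaining 2/5 passes to Albert's descendants per stirpes.
The 2/5 is divided into 4 equal shares of 1/10 among Fiona, Edmund, Rose, Nora.
Fiona is living and takes 1/10.
Edmund predeceased; the 1/10 allotted to Edmund's branch passes to Edmund's issue by representation.
The 1/10 is divided into 3 equal shares of 1/30 among Kenneth, Isaac, Prudence.
Kenneth is living and takes 1/30.
Isaac is living and takes 1/30.
Prudence is living and takes 1/30.
Rose is living and takes 1/10.
Nora predeceased; the 1/10 allotted to Nora's branch passes to Nora's issue by representation.
The 1/10 is divided into 3 equal shares of 1/30 among Winifred, Samuel, Lydia.
Winifred is living and takes 1/30.
Samuel is living and takes 1/30.
Lydia is living and takes 1/30.

Fiona 1/10; Isaac 1/30; Kenneth 1/30; Lydia 1/30; Oliver 3/5; Prudence 1/30; Rose 1/10; Samuel 1/30; Winifred 1/30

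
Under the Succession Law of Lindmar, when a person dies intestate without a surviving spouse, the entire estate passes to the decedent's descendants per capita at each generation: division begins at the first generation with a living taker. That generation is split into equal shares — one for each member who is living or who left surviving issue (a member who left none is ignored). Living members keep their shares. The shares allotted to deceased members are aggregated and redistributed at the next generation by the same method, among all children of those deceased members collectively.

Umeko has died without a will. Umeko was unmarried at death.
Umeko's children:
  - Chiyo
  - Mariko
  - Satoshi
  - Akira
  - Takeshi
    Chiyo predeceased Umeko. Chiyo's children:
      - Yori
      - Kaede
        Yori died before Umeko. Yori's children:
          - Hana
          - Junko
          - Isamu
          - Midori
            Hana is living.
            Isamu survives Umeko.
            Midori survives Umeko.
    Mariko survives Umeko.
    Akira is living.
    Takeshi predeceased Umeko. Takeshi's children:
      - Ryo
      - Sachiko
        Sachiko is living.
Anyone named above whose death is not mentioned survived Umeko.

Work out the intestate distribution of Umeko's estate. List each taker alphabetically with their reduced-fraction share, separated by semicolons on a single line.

Akira 1/5; Hana 1/40; Isamu 1/40; Junko 1/40; Kaede 1/10; Mariko 1/5; Midori 1/40; Ryo 1/10; Sachiko 1/10; Satoshi 1/5

There is no surviving spouse, so the entire estate passes to Umeko's descendants per capita at each generation.
At generation 1 (Chiyo, Mariko, Satoshi, Akira, Takeshi) there are 5 shares of (1)/5 = 1/5 each.
Living: Mariko, Satoshi, and Akira — each takes 1/5.
Deceased: Chiyo and Takeshi. Their combined 2/5 is pooled and carried to generation 2.
At generation 2 (Yori, Kaede, Ryo, Sachiko) there are 4 shares of (2/5)/4 = 1/10 each.
Living: Kaede, Ryo, and Sachiko — each takes 1/10.
Deceased: Yori. That 1/10 share is carried to generation 3.
At generation 3 (Hana, Junko, Isamu, Midori) there are 4 shares of (1/10)/4 = 1/40 each.
Living: Hana, Junko, Isamu, and Midori — each takes 1/40.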